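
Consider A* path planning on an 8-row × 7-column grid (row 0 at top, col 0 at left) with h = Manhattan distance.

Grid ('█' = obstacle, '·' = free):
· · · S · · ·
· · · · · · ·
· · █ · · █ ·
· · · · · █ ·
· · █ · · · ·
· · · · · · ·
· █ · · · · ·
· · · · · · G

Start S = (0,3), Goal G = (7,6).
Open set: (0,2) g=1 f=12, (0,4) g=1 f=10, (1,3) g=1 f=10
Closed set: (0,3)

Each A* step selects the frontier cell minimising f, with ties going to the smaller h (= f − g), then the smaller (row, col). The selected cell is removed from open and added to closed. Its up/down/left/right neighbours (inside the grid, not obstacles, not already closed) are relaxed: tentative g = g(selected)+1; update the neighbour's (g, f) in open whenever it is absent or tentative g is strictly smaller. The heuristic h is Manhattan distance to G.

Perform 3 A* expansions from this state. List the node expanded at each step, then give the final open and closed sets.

order=[(0,4) → (0,5) → (0,6)]; open=[(0,2) g=1 f=12, (1,3) g=1 f=10, (1,4) g=2 f=10, (1,5) g=3 f=10, (1,6) g=4 f=10]; closed=[(0,3), (0,4), (0,5), (0,6)]

step 1: expand (0,4) (f=10, h=9) → closed; open now [(0,2) g=1 f=12, (0,5) g=2 f=10, (1,3) g=1 f=10, (1,4) g=2 f=10]
step 2: expand (0,5) (f=10, h=8) → closed; open now [(0,2) g=1 f=12, (0,6) g=3 f=10, (1,3) g=1 f=10, (1,4) g=2 f=10, (1,5) g=3 f=10]
step 3: expand (0,6) (f=10, h=7) → closed; open now [(0,2) g=1 f=12, (1,3) g=1 f=10, (1,4) g=2 f=10, (1,5) g=3 f=10, (1,6) g=4 f=10]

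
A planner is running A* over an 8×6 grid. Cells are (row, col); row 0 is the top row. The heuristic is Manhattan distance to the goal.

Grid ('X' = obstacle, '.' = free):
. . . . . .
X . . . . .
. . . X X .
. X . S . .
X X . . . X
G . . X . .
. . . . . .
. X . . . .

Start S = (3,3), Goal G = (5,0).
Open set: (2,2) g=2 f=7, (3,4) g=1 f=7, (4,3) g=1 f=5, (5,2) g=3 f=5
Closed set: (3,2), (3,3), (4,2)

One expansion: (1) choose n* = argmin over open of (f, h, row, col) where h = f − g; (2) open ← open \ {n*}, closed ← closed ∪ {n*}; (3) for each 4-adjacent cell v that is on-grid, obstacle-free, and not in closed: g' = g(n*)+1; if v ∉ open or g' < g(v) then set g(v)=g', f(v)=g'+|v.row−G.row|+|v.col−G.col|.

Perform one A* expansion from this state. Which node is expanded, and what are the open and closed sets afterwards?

step 1: expand (5,2) (f=5, h=2) → closed; open now [(2,2) g=2 f=7, (3,4) g=1 f=7, (4,3) g=1 f=5, (5,1) g=4 f=5, (6,2) g=4 f=7]

expanded=(5,2); open=[(2,2) g=2 f=7, (3,4) g=1 f=7, (4,3) g=1 f=5, (5,1) g=4 f=5, (6,2) g=4 f=7]; closed=[(3,2), (3,3), (4,2), (5,2)]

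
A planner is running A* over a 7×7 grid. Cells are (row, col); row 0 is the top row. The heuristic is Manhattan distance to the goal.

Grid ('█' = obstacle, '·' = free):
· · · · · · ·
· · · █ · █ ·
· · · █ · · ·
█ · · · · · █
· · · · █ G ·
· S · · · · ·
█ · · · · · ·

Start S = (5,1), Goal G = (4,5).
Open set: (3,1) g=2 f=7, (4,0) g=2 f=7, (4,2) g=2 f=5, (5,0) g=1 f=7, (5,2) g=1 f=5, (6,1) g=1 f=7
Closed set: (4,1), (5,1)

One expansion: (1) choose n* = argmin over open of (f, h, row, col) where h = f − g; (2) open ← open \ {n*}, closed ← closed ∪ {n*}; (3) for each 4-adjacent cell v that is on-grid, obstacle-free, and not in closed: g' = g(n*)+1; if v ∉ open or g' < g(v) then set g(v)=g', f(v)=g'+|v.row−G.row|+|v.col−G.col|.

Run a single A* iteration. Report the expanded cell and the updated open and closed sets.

step 1: expand (4,2) (f=5, h=3) → closed; open now [(3,1) g=2 f=7, (3,2) g=3 f=7, (4,0) g=2 f=7, (4,3) g=3 f=5, (5,0) g=1 f=7, (5,2) g=1 f=5, (6,1) g=1 f=7]

expanded=(4,2); open=[(3,1) g=2 f=7, (3,2) g=3 f=7, (4,0) g=2 f=7, (4,3) g=3 f=5, (5,0) g=1 f=7, (5,2) g=1 f=5, (6,1) g=1 f=7]; closed=[(4,1), (4,2), (5,1)]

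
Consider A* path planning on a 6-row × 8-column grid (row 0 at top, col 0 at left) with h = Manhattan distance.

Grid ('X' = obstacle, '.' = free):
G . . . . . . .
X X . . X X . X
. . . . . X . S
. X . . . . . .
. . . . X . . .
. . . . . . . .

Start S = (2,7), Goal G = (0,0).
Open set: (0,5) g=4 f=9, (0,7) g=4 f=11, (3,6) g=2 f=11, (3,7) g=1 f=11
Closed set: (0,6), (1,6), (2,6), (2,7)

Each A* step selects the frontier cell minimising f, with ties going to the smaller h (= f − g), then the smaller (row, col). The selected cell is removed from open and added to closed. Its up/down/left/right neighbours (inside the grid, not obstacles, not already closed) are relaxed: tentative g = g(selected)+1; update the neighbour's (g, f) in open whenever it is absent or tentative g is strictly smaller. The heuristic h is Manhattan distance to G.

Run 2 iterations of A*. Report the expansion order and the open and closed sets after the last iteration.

step 1: expand (0,5) (f=9, h=5) → closed; open now [(0,4) g=5 f=9, (0,7) g=4 f=11, (3,6) g=2 f=11, (3,7) g=1 f=11]
step 2: expand (0,4) (f=9, h=4) → closed; open now [(0,3) g=6 f=9, (0,7) g=4 f=11, (3,6) g=2 f=11, (3,7) g=1 f=11]

order=[(0,5) → (0,4)]; open=[(0,3) g=6 f=9, (0,7) g=4 f=11, (3,6) g=2 f=11, (3,7) g=1 f=11]; closed=[(0,4), (0,5), (0,6), (1,6), (2,6), (2,7)]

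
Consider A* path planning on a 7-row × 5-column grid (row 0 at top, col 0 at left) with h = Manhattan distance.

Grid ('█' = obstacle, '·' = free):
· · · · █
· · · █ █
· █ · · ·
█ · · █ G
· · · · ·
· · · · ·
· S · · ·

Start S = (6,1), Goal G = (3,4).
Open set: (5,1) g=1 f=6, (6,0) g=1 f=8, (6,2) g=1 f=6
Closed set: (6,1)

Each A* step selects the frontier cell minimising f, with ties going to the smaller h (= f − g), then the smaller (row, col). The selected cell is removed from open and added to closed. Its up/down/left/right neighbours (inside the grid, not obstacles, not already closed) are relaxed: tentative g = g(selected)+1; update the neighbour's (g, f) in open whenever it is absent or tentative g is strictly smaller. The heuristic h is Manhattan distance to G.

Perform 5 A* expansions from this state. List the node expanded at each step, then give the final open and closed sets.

order=[(5,1) → (4,1) → (3,1) → (3,2) → (4,2)]; open=[(2,2) g=5 f=8, (4,0) g=3 f=8, (4,3) g=4 f=6, (5,0) g=2 f=8, (5,2) g=2 f=6, (6,0) g=1 f=8, (6,2) g=1 f=6]; closed=[(3,1), (3,2), (4,1), (4,2), (5,1), (6,1)]

step 1: expand (5,1) (f=6, h=5) → closed; open now [(4,1) g=2 f=6, (5,0) g=2 f=8, (5,2) g=2 f=6, (6,0) g=1 f=8, (6,2) g=1 f=6]
step 2: expand (4,1) (f=6, h=4) → closed; open now [(3,1) g=3 f=6, (4,0) g=3 f=8, (4,2) g=3 f=6, (5,0) g=2 f=8, (5,2) g=2 f=6, (6,0) g=1 f=8, (6,2) g=1 f=6]
step 3: expand (3,1) (f=6, h=3) → closed; open now [(3,2) g=4 f=6, (4,0) g=3 f=8, (4,2) g=3 f=6, (5,0) g=2 f=8, (5,2) g=2 f=6, (6,0) g=1 f=8, (6,2) g=1 f=6]
step 4: expand (3,2) (f=6, h=2) → closed; open now [(2,2) g=5 f=8, (4,0) g=3 f=8, (4,2) g=3 f=6, (5,0) g=2 f=8, (5,2) g=2 f=6, (6,0) g=1 f=8, (6,2) g=1 f=6]
step 5: expand (4,2) (f=6, h=3) → closed; open now [(2,2) g=5 f=8, (4,0) g=3 f=8, (4,3) g=4 f=6, (5,0) g=2 f=8, (5,2) g=2 f=6, (6,0) g=1 f=8, (6,2) g=1 f=6]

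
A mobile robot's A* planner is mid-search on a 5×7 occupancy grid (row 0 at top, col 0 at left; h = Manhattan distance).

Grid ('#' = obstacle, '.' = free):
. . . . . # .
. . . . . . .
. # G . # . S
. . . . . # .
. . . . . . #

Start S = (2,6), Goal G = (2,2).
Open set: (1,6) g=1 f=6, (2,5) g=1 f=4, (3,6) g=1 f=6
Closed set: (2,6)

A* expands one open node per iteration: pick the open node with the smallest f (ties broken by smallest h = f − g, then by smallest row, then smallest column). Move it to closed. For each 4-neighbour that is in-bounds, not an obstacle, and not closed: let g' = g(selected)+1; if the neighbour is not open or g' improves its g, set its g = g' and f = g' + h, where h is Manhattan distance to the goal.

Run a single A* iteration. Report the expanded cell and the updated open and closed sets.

step 1: expand (2,5) (f=4, h=3) → closed; open now [(1,5) g=2 f=6, (1,6) g=1 f=6, (3,6) g=1 f=6]

expanded=(2,5); open=[(1,5) g=2 f=6, (1,6) g=1 f=6, (3,6) g=1 f=6]; closed=[(2,5), (2,6)]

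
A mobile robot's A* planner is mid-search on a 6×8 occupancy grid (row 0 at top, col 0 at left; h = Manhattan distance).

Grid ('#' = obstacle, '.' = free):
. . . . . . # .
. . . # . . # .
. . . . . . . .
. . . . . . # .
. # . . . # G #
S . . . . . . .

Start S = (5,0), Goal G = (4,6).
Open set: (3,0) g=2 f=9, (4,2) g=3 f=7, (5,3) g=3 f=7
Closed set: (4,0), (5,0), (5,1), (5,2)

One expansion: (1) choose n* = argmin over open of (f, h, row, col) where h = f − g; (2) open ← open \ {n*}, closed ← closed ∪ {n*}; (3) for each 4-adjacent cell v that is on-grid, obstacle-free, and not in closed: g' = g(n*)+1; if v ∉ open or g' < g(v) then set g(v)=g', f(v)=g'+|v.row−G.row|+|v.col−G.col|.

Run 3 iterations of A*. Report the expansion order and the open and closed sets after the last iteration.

step 1: expand (4,2) (f=7, h=4) → closed; open now [(3,0) g=2 f=9, (3,2) g=4 f=9, (4,3) g=4 f=7, (5,3) g=3 f=7]
step 2: expand (4,3) (f=7, h=3) → closed; open now [(3,0) g=2 f=9, (3,2) g=4 f=9, (3,3) g=5 f=9, (4,4) g=5 f=7, (5,3) g=3 f=7]
step 3: expand (4,4) (f=7, h=2) → closed; open now [(3,0) g=2 f=9, (3,2) g=4 f=9, (3,3) g=5 f=9, (3,4) g=6 f=9, (5,3) g=3 f=7, (5,4) g=6 f=9]

order=[(4,2) → (4,3) → (4,4)]; open=[(3,0) g=2 f=9, (3,2) g=4 f=9, (3,3) g=5 f=9, (3,4) g=6 f=9, (5,3) g=3 f=7, (5,4) g=6 f=9]; closed=[(4,0), (4,2), (4,3), (4,4), (5,0), (5,1), (5,2)]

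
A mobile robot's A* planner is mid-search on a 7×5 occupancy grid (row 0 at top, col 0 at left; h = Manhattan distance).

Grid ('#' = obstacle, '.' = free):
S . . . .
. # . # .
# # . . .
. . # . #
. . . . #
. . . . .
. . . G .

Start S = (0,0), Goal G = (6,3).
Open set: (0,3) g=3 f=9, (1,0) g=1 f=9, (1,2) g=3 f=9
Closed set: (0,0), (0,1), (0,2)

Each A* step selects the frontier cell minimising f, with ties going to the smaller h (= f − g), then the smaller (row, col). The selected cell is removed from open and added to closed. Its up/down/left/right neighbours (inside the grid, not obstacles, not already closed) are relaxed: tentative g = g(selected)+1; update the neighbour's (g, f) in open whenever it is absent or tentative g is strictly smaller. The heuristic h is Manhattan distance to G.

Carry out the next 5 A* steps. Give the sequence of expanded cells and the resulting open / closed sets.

order=[(0,3) → (1,2) → (2,2) → (2,3) → (3,3)]; open=[(0,4) g=4 f=11, (1,0) g=1 f=9, (2,4) g=6 f=11, (4,3) g=7 f=9]; closed=[(0,0), (0,1), (0,2), (0,3), (1,2), (2,2), (2,3), (3,3)]

step 1: expand (0,3) (f=9, h=6) → closed; open now [(0,4) g=4 f=11, (1,0) g=1 f=9, (1,2) g=3 f=9]
step 2: expand (1,2) (f=9, h=6) → closed; open now [(0,4) g=4 f=11, (1,0) g=1 f=9, (2,2) g=4 f=9]
step 3: expand (2,2) (f=9, h=5) → closed; open now [(0,4) g=4 f=11, (1,0) g=1 f=9, (2,3) g=5 f=9]
step 4: expand (2,3) (f=9, h=4) → closed; open now [(0,4) g=4 f=11, (1,0) g=1 f=9, (2,4) g=6 f=11, (3,3) g=6 f=9]
step 5: expand (3,3) (f=9, h=3) → closed; open now [(0,4) g=4 f=11, (1,0) g=1 f=9, (2,4) g=6 f=11, (4,3) g=7 f=9]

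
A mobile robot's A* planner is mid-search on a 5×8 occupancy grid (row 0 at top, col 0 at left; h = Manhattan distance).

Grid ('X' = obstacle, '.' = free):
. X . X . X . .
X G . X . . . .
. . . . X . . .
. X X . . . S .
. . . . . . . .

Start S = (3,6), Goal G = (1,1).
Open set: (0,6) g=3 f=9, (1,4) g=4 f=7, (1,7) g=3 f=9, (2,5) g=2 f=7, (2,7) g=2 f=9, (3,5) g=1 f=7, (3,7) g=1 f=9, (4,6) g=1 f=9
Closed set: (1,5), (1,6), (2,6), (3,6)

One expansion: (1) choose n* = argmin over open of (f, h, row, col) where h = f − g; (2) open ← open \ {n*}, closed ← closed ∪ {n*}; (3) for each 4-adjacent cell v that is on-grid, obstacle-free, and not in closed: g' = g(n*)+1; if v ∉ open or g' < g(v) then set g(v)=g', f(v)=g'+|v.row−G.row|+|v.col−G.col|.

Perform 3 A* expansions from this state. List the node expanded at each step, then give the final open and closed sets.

step 1: expand (1,4) (f=7, h=3) → closed; open now [(0,4) g=5 f=9, (0,6) g=3 f=9, (1,7) g=3 f=9, (2,5) g=2 f=7, (2,7) g=2 f=9, (3,5) g=1 f=7, (3,7) g=1 f=9, (4,6) g=1 f=9]
step 2: expand (2,5) (f=7, h=5) → closed; open now [(0,4) g=5 f=9, (0,6) g=3 f=9, (1,7) g=3 f=9, (2,7) g=2 f=9, (3,5) g=1 f=7, (3,7) g=1 f=9, (4,6) g=1 f=9]
step 3: expand (3,5) (f=7, h=6) → closed; open now [(0,4) g=5 f=9, (0,6) g=3 f=9, (1,7) g=3 f=9, (2,7) g=2 f=9, (3,4) g=2 f=7, (3,7) g=1 f=9, (4,5) g=2 f=9, (4,6) g=1 f=9]

order=[(1,4) → (2,5) → (3,5)]; open=[(0,4) g=5 f=9, (0,6) g=3 f=9, (1,7) g=3 f=9, (2,7) g=2 f=9, (3,4) g=2 f=7, (3,7) g=1 f=9, (4,5) g=2 f=9, (4,6) g=1 f=9]; closed=[(1,4), (1,5), (1,6), (2,5), (2,6), (3,5), (3,6)]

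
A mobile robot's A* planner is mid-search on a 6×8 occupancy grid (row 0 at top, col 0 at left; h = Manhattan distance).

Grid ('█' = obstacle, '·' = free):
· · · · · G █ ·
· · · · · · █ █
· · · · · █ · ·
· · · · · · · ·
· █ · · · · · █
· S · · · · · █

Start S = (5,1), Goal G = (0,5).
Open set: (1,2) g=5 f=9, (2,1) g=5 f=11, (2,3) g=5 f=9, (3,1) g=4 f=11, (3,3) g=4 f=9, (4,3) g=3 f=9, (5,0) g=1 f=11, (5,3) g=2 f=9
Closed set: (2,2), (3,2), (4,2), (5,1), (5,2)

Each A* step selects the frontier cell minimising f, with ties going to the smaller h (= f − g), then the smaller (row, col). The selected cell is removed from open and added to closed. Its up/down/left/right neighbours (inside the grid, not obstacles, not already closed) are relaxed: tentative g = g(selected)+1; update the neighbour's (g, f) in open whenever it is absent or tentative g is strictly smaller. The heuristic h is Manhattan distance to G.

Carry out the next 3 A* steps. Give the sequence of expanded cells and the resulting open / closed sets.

order=[(1,2) → (0,2) → (0,3)]; open=[(0,1) g=7 f=11, (0,4) g=8 f=9, (1,1) g=6 f=11, (1,3) g=6 f=9, (2,1) g=5 f=11, (2,3) g=5 f=9, (3,1) g=4 f=11, (3,3) g=4 f=9, (4,3) g=3 f=9, (5,0) g=1 f=11, (5,3) g=2 f=9]; closed=[(0,2), (0,3), (1,2), (2,2), (3,2), (4,2), (5,1), (5,2)]

step 1: expand (1,2) (f=9, h=4) → closed; open now [(0,2) g=6 f=9, (1,1) g=6 f=11, (1,3) g=6 f=9, (2,1) g=5 f=11, (2,3) g=5 f=9, (3,1) g=4 f=11, (3,3) g=4 f=9, (4,3) g=3 f=9, (5,0) g=1 f=11, (5,3) g=2 f=9]
step 2: expand (0,2) (f=9, h=3) → closed; open now [(0,1) g=7 f=11, (0,3) g=7 f=9, (1,1) g=6 f=11, (1,3) g=6 f=9, (2,1) g=5 f=11, (2,3) g=5 f=9, (3,1) g=4 f=11, (3,3) g=4 f=9, (4,3) g=3 f=9, (5,0) g=1 f=11, (5,3) g=2 f=9]
step 3: expand (0,3) (f=9, h=2) → closed; open now [(0,1) g=7 f=11, (0,4) g=8 f=9, (1,1) g=6 f=11, (1,3) g=6 f=9, (2,1) g=5 f=11, (2,3) g=5 f=9, (3,1) g=4 f=11, (3,3) g=4 f=9, (4,3) g=3 f=9, (5,0) g=1 f=11, (5,3) g=2 f=9]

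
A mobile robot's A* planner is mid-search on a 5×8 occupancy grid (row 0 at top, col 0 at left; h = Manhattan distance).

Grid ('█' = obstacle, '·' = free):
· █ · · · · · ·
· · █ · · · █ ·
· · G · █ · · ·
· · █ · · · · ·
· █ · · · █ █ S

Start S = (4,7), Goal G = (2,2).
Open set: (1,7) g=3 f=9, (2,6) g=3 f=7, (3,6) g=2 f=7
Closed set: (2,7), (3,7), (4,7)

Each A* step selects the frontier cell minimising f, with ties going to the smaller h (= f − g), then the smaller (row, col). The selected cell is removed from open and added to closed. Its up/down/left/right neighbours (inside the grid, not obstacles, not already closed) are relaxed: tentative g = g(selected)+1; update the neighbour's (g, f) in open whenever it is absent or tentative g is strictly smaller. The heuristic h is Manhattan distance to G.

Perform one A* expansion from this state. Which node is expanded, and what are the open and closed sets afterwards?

expanded=(2,6); open=[(1,7) g=3 f=9, (2,5) g=4 f=7, (3,6) g=2 f=7]; closed=[(2,6), (2,7), (3,7), (4,7)]

step 1: expand (2,6) (f=7, h=4) → closed; open now [(1,7) g=3 f=9, (2,5) g=4 f=7, (3,6) g=2 f=7]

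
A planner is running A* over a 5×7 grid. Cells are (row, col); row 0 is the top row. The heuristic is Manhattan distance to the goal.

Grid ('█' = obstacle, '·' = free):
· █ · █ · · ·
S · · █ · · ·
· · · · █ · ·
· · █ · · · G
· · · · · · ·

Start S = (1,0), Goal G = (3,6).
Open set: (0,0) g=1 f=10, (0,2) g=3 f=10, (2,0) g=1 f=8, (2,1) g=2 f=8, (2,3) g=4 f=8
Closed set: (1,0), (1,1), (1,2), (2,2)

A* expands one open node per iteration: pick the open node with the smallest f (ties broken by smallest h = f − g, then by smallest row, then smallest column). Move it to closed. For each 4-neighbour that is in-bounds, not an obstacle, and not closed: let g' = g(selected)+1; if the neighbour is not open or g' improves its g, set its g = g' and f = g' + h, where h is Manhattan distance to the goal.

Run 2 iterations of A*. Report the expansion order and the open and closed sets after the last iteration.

order=[(2,3) → (3,3)]; open=[(0,0) g=1 f=10, (0,2) g=3 f=10, (2,0) g=1 f=8, (2,1) g=2 f=8, (3,4) g=6 f=8, (4,3) g=6 f=10]; closed=[(1,0), (1,1), (1,2), (2,2), (2,3), (3,3)]

step 1: expand (2,3) (f=8, h=4) → closed; open now [(0,0) g=1 f=10, (0,2) g=3 f=10, (2,0) g=1 f=8, (2,1) g=2 f=8, (3,3) g=5 f=8]
step 2: expand (3,3) (f=8, h=3) → closed; open now [(0,0) g=1 f=10, (0,2) g=3 f=10, (2,0) g=1 f=8, (2,1) g=2 f=8, (3,4) g=6 f=8, (4,3) g=6 f=10]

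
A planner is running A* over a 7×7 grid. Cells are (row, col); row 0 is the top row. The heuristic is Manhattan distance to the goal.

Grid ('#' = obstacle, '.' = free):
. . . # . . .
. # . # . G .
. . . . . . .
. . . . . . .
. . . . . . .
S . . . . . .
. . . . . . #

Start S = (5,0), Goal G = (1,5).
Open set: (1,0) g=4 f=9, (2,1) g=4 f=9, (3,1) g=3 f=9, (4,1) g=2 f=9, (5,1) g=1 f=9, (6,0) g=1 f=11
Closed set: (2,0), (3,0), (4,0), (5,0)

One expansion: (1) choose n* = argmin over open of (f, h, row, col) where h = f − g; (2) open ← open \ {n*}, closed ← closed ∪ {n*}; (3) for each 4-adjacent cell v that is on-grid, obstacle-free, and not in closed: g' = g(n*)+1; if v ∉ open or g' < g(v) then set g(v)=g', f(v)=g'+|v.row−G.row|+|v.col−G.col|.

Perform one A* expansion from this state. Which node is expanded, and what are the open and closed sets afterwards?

expanded=(1,0); open=[(0,0) g=5 f=11, (2,1) g=4 f=9, (3,1) g=3 f=9, (4,1) g=2 f=9, (5,1) g=1 f=9, (6,0) g=1 f=11]; closed=[(1,0), (2,0), (3,0), (4,0), (5,0)]

step 1: expand (1,0) (f=9, h=5) → closed; open now [(0,0) g=5 f=11, (2,1) g=4 f=9, (3,1) g=3 f=9, (4,1) g=2 f=9, (5,1) g=1 f=9, (6,0) g=1 f=11]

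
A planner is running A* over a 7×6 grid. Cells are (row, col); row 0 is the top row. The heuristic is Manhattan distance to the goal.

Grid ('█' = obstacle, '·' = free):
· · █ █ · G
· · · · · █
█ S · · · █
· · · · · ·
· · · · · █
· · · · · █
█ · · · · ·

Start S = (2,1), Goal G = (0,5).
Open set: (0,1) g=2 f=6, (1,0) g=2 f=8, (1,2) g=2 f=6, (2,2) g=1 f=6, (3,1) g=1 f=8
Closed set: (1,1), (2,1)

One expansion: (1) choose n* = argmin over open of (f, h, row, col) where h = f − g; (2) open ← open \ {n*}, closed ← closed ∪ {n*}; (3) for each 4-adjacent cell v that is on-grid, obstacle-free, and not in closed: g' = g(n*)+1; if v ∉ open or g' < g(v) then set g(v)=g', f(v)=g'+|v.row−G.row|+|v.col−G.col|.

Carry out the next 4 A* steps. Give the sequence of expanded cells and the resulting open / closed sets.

order=[(0,1) → (1,2) → (1,3) → (1,4)]; open=[(0,0) g=3 f=8, (0,4) g=5 f=6, (1,0) g=2 f=8, (2,2) g=1 f=6, (2,3) g=4 f=8, (2,4) g=5 f=8, (3,1) g=1 f=8]; closed=[(0,1), (1,1), (1,2), (1,3), (1,4), (2,1)]

step 1: expand (0,1) (f=6, h=4) → closed; open now [(0,0) g=3 f=8, (1,0) g=2 f=8, (1,2) g=2 f=6, (2,2) g=1 f=6, (3,1) g=1 f=8]
step 2: expand (1,2) (f=6, h=4) → closed; open now [(0,0) g=3 f=8, (1,0) g=2 f=8, (1,3) g=3 f=6, (2,2) g=1 f=6, (3,1) g=1 f=8]
step 3: expand (1,3) (f=6, h=3) → closed; open now [(0,0) g=3 f=8, (1,0) g=2 f=8, (1,4) g=4 f=6, (2,2) g=1 f=6, (2,3) g=4 f=8, (3,1) g=1 f=8]
step 4: expand (1,4) (f=6, h=2) → closed; open now [(0,0) g=3 f=8, (0,4) g=5 f=6, (1,0) g=2 f=8, (2,2) g=1 f=6, (2,3) g=4 f=8, (2,4) g=5 f=8, (3,1) g=1 f=8]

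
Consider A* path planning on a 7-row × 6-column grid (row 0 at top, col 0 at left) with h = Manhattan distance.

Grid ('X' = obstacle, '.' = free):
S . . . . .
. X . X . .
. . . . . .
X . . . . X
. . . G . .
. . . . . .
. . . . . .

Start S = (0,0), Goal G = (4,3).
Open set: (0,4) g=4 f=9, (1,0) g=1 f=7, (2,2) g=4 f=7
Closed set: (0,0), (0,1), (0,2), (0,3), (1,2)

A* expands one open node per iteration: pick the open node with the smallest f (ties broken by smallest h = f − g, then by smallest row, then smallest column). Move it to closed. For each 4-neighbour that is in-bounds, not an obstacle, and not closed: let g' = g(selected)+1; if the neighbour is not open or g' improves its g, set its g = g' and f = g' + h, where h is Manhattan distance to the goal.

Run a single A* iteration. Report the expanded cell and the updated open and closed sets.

step 1: expand (2,2) (f=7, h=3) → closed; open now [(0,4) g=4 f=9, (1,0) g=1 f=7, (2,1) g=5 f=9, (2,3) g=5 f=7, (3,2) g=5 f=7]

expanded=(2,2); open=[(0,4) g=4 f=9, (1,0) g=1 f=7, (2,1) g=5 f=9, (2,3) g=5 f=7, (3,2) g=5 f=7]; closed=[(0,0), (0,1), (0,2), (0,3), (1,2), (2,2)]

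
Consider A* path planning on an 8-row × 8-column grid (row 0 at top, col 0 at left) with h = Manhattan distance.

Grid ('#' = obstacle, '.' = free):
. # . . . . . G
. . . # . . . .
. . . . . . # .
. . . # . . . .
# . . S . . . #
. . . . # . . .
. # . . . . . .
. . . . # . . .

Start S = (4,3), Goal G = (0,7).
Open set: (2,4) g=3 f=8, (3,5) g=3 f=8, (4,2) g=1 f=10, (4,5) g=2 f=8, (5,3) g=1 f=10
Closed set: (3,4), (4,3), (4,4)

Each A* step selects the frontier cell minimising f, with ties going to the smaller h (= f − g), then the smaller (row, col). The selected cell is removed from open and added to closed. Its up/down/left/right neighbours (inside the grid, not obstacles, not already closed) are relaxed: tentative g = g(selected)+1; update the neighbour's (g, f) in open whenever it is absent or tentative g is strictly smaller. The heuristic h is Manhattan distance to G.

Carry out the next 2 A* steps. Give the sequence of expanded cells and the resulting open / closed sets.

order=[(2,4) → (1,4)]; open=[(0,4) g=5 f=8, (1,5) g=5 f=8, (2,3) g=4 f=10, (2,5) g=4 f=8, (3,5) g=3 f=8, (4,2) g=1 f=10, (4,5) g=2 f=8, (5,3) g=1 f=10]; closed=[(1,4), (2,4), (3,4), (4,3), (4,4)]

step 1: expand (2,4) (f=8, h=5) → closed; open now [(1,4) g=4 f=8, (2,3) g=4 f=10, (2,5) g=4 f=8, (3,5) g=3 f=8, (4,2) g=1 f=10, (4,5) g=2 f=8, (5,3) g=1 f=10]
step 2: expand (1,4) (f=8, h=4) → closed; open now [(0,4) g=5 f=8, (1,5) g=5 f=8, (2,3) g=4 f=10, (2,5) g=4 f=8, (3,5) g=3 f=8, (4,2) g=1 f=10, (4,5) g=2 f=8, (5,3) g=1 f=10]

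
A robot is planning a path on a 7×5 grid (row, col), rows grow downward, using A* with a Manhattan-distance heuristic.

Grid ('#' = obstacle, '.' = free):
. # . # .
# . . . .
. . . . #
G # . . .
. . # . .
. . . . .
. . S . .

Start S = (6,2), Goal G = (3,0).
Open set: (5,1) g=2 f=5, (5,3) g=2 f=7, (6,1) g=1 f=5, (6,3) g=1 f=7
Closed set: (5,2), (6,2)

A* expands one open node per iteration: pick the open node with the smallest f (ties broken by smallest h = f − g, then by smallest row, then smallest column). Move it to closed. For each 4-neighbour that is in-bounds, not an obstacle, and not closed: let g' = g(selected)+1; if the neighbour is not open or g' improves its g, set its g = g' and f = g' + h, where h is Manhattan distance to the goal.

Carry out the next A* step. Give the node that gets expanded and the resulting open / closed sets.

expanded=(5,1); open=[(4,1) g=3 f=5, (5,0) g=3 f=5, (5,3) g=2 f=7, (6,1) g=1 f=5, (6,3) g=1 f=7]; closed=[(5,1), (5,2), (6,2)]

step 1: expand (5,1) (f=5, h=3) → closed; open now [(4,1) g=3 f=5, (5,0) g=3 f=5, (5,3) g=2 f=7, (6,1) g=1 f=5, (6,3) g=1 f=7]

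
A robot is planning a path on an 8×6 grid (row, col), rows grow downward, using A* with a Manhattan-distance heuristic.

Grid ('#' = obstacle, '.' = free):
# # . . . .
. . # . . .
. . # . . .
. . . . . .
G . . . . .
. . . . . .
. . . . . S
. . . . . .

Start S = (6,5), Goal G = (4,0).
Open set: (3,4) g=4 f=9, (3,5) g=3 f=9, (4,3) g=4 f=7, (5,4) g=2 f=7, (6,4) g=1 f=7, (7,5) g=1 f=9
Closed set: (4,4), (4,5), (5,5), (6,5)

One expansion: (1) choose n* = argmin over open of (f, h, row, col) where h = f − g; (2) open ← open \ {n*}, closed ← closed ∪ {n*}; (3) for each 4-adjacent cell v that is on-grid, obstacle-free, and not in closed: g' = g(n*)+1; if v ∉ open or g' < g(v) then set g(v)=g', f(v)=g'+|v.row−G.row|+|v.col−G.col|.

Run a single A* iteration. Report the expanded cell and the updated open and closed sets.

expanded=(4,3); open=[(3,3) g=5 f=9, (3,4) g=4 f=9, (3,5) g=3 f=9, (4,2) g=5 f=7, (5,3) g=5 f=9, (5,4) g=2 f=7, (6,4) g=1 f=7, (7,5) g=1 f=9]; closed=[(4,3), (4,4), (4,5), (5,5), (6,5)]

step 1: expand (4,3) (f=7, h=3) → closed; open now [(3,3) g=5 f=9, (3,4) g=4 f=9, (3,5) g=3 f=9, (4,2) g=5 f=7, (5,3) g=5 f=9, (5,4) g=2 f=7, (6,4) g=1 f=7, (7,5) g=1 f=9]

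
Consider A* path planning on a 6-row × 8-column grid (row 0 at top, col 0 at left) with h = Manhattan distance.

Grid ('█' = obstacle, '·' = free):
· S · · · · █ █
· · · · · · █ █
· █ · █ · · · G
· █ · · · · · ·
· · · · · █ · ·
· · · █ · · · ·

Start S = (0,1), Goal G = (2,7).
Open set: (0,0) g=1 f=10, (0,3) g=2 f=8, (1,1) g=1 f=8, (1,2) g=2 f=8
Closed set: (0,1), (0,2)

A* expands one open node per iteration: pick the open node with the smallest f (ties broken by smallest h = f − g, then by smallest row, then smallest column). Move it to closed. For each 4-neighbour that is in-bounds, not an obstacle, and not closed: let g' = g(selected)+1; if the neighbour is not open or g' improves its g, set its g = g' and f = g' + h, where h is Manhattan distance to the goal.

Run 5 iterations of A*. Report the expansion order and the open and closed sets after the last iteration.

step 1: expand (0,3) (f=8, h=6) → closed; open now [(0,0) g=1 f=10, (0,4) g=3 f=8, (1,1) g=1 f=8, (1,2) g=2 f=8, (1,3) g=3 f=8]
step 2: expand (0,4) (f=8, h=5) → closed; open now [(0,0) g=1 f=10, (0,5) g=4 f=8, (1,1) g=1 f=8, (1,2) g=2 f=8, (1,3) g=3 f=8, (1,4) g=4 f=8]
step 3: expand (0,5) (f=8, h=4) → closed; open now [(0,0) g=1 f=10, (1,1) g=1 f=8, (1,2) g=2 f=8, (1,3) g=3 f=8, (1,4) g=4 f=8, (1,5) g=5 f=8]
step 4: expand (1,5) (f=8, h=3) → closed; open now [(0,0) g=1 f=10, (1,1) g=1 f=8, (1,2) g=2 f=8, (1,3) g=3 f=8, (1,4) g=4 f=8, (2,5) g=6 f=8]
step 5: expand (2,5) (f=8, h=2) → closed; open now [(0,0) g=1 f=10, (1,1) g=1 f=8, (1,2) g=2 f=8, (1,3) g=3 f=8, (1,4) g=4 f=8, (2,4) g=7 f=10, (2,6) g=7 f=8, (3,5) g=7 f=10]

order=[(0,3) → (0,4) → (0,5) → (1,5) → (2,5)]; open=[(0,0) g=1 f=10, (1,1) g=1 f=8, (1,2) g=2 f=8, (1,3) g=3 f=8, (1,4) g=4 f=8, (2,4) g=7 f=10, (2,6) g=7 f=8, (3,5) g=7 f=10]; closed=[(0,1), (0,2), (0,3), (0,4), (0,5), (1,5), (2,5)]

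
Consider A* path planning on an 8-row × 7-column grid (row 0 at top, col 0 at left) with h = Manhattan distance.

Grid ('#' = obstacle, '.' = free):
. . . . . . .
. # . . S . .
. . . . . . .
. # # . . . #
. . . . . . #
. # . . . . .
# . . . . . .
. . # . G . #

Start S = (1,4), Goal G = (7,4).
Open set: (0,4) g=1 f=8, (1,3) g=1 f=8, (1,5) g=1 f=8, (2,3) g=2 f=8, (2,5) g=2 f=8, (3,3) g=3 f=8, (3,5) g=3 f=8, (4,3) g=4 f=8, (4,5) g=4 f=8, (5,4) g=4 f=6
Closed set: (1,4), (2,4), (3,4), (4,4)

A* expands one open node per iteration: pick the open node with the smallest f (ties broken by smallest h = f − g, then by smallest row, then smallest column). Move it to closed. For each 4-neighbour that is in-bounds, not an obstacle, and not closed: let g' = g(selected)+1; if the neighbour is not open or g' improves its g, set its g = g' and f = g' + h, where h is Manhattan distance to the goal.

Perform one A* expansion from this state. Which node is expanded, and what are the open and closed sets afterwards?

expanded=(5,4); open=[(0,4) g=1 f=8, (1,3) g=1 f=8, (1,5) g=1 f=8, (2,3) g=2 f=8, (2,5) g=2 f=8, (3,3) g=3 f=8, (3,5) g=3 f=8, (4,3) g=4 f=8, (4,5) g=4 f=8, (5,3) g=5 f=8, (5,5) g=5 f=8, (6,4) g=5 f=6]; closed=[(1,4), (2,4), (3,4), (4,4), (5,4)]

step 1: expand (5,4) (f=6, h=2) → closed; open now [(0,4) g=1 f=8, (1,3) g=1 f=8, (1,5) g=1 f=8, (2,3) g=2 f=8, (2,5) g=2 f=8, (3,3) g=3 f=8, (3,5) g=3 f=8, (4,3) g=4 f=8, (4,5) g=4 f=8, (5,3) g=5 f=8, (5,5) g=5 f=8, (6,4) g=5 f=6]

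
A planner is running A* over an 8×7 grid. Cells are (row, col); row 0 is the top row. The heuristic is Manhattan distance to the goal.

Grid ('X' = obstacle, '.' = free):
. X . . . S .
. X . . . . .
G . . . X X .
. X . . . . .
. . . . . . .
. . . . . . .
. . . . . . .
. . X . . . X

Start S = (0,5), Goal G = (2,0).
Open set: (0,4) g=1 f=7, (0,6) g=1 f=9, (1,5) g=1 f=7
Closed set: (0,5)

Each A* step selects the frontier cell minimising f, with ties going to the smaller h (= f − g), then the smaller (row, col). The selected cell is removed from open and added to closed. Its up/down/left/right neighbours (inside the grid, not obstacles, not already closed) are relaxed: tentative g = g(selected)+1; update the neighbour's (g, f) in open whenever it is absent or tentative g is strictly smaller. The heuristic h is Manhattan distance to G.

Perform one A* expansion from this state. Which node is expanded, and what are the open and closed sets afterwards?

step 1: expand (0,4) (f=7, h=6) → closed; open now [(0,3) g=2 f=7, (0,6) g=1 f=9, (1,4) g=2 f=7, (1,5) g=1 f=7]

expanded=(0,4); open=[(0,3) g=2 f=7, (0,6) g=1 f=9, (1,4) g=2 f=7, (1,5) g=1 f=7]; closed=[(0,4), (0,5)]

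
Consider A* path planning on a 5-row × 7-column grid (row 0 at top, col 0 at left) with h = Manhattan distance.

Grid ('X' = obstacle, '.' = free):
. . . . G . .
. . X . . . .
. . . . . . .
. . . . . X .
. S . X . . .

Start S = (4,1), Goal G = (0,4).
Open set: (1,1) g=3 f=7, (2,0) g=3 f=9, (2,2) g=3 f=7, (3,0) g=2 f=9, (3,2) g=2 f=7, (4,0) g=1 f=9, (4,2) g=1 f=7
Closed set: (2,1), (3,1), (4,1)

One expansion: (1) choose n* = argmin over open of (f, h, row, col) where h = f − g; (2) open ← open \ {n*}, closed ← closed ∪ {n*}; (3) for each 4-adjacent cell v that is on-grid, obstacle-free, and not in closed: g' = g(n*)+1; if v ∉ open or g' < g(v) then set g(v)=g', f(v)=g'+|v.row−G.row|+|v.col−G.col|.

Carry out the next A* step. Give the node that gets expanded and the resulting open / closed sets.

expanded=(1,1); open=[(0,1) g=4 f=7, (1,0) g=4 f=9, (2,0) g=3 f=9, (2,2) g=3 f=7, (3,0) g=2 f=9, (3,2) g=2 f=7, (4,0) g=1 f=9, (4,2) g=1 f=7]; closed=[(1,1), (2,1), (3,1), (4,1)]

step 1: expand (1,1) (f=7, h=4) → closed; open now [(0,1) g=4 f=7, (1,0) g=4 f=9, (2,0) g=3 f=9, (2,2) g=3 f=7, (3,0) g=2 f=9, (3,2) g=2 f=7, (4,0) g=1 f=9, (4,2) g=1 f=7]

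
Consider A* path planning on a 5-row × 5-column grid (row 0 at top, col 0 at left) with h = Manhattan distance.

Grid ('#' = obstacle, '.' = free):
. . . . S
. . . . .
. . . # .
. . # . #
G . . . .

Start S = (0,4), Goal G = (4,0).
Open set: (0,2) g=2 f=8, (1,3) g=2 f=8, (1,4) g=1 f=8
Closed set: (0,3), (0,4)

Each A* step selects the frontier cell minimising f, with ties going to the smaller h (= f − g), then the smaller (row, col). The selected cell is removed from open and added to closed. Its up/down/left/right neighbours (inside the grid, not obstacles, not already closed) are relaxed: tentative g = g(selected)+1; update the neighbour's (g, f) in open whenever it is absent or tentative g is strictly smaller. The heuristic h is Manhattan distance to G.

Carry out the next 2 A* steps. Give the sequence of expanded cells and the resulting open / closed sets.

order=[(0,2) → (0,1)]; open=[(0,0) g=4 f=8, (1,1) g=4 f=8, (1,2) g=3 f=8, (1,3) g=2 f=8, (1,4) g=1 f=8]; closed=[(0,1), (0,2), (0,3), (0,4)]

step 1: expand (0,2) (f=8, h=6) → closed; open now [(0,1) g=3 f=8, (1,2) g=3 f=8, (1,3) g=2 f=8, (1,4) g=1 f=8]
step 2: expand (0,1) (f=8, h=5) → closed; open now [(0,0) g=4 f=8, (1,1) g=4 f=8, (1,2) g=3 f=8, (1,3) g=2 f=8, (1,4) g=1 f=8]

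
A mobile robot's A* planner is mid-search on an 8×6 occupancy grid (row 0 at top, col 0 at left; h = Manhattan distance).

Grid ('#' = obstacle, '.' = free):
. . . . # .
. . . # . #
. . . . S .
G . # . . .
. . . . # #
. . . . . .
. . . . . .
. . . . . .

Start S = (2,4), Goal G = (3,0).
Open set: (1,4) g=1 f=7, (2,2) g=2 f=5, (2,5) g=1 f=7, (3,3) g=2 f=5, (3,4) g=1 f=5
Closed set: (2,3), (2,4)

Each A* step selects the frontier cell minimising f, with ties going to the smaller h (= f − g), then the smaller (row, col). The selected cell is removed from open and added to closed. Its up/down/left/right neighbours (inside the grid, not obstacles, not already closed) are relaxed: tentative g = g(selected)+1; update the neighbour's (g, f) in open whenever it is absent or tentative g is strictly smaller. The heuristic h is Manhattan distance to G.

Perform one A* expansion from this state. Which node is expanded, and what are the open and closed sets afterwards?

step 1: expand (2,2) (f=5, h=3) → closed; open now [(1,2) g=3 f=7, (1,4) g=1 f=7, (2,1) g=3 f=5, (2,5) g=1 f=7, (3,3) g=2 f=5, (3,4) g=1 f=5]

expanded=(2,2); open=[(1,2) g=3 f=7, (1,4) g=1 f=7, (2,1) g=3 f=5, (2,5) g=1 f=7, (3,3) g=2 f=5, (3,4) g=1 f=5]; closed=[(2,2), (2,3), (2,4)]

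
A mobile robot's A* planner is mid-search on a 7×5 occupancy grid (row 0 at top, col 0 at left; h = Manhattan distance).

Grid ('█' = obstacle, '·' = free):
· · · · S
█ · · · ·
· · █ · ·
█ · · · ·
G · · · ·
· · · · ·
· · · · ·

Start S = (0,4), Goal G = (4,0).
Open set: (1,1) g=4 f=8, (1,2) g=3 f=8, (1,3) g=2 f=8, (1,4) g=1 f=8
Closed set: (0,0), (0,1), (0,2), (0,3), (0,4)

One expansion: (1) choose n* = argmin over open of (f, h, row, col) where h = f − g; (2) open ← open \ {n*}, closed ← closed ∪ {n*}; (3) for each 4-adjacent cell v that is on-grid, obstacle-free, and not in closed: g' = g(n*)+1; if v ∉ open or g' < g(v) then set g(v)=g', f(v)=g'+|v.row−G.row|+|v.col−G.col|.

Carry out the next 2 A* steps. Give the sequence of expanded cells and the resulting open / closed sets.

order=[(1,1) → (2,1)]; open=[(1,2) g=3 f=8, (1,3) g=2 f=8, (1,4) g=1 f=8, (2,0) g=6 f=8, (3,1) g=6 f=8]; closed=[(0,0), (0,1), (0,2), (0,3), (0,4), (1,1), (2,1)]

step 1: expand (1,1) (f=8, h=4) → closed; open now [(1,2) g=3 f=8, (1,3) g=2 f=8, (1,4) g=1 f=8, (2,1) g=5 f=8]
step 2: expand (2,1) (f=8, h=3) → closed; open now [(1,2) g=3 f=8, (1,3) g=2 f=8, (1,4) g=1 f=8, (2,0) g=6 f=8, (3,1) g=6 f=8]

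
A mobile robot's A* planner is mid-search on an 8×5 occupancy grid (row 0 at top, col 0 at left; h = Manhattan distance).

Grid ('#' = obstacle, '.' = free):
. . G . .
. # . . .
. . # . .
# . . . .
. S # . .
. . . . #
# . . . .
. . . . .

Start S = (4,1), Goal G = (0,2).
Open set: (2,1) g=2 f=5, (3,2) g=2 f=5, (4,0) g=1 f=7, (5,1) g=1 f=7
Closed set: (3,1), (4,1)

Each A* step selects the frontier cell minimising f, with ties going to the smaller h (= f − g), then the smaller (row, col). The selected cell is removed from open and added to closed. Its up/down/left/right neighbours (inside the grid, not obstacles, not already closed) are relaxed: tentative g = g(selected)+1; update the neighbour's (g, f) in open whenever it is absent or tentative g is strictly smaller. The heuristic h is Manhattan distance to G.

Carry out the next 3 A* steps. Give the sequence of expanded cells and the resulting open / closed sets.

order=[(2,1) → (3,2) → (2,0)]; open=[(1,0) g=4 f=7, (3,3) g=3 f=7, (4,0) g=1 f=7, (5,1) g=1 f=7]; closed=[(2,0), (2,1), (3,1), (3,2), (4,1)]

step 1: expand (2,1) (f=5, h=3) → closed; open now [(2,0) g=3 f=7, (3,2) g=2 f=5, (4,0) g=1 f=7, (5,1) g=1 f=7]
step 2: expand (3,2) (f=5, h=3) → closed; open now [(2,0) g=3 f=7, (3,3) g=3 f=7, (4,0) g=1 f=7, (5,1) g=1 f=7]
step 3: expand (2,0) (f=7, h=4) → closed; open now [(1,0) g=4 f=7, (3,3) g=3 f=7, (4,0) g=1 f=7, (5,1) g=1 f=7]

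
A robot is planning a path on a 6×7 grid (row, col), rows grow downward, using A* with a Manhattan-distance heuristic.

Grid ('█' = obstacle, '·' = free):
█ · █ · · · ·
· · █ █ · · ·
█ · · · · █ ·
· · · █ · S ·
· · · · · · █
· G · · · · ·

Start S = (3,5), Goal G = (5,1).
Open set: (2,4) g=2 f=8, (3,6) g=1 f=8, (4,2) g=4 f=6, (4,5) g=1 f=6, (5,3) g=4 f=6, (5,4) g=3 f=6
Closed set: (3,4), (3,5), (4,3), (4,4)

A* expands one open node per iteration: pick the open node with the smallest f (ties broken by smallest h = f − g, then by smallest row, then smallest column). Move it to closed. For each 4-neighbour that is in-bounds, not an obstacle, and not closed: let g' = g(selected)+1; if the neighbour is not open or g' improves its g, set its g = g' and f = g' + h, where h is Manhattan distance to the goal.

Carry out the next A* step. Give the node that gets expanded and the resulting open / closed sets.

expanded=(4,2); open=[(2,4) g=2 f=8, (3,2) g=5 f=8, (3,6) g=1 f=8, (4,1) g=5 f=6, (4,5) g=1 f=6, (5,2) g=5 f=6, (5,3) g=4 f=6, (5,4) g=3 f=6]; closed=[(3,4), (3,5), (4,2), (4,3), (4,4)]

step 1: expand (4,2) (f=6, h=2) → closed; open now [(2,4) g=2 f=8, (3,2) g=5 f=8, (3,6) g=1 f=8, (4,1) g=5 f=6, (4,5) g=1 f=6, (5,2) g=5 f=6, (5,3) g=4 f=6, (5,4) g=3 f=6]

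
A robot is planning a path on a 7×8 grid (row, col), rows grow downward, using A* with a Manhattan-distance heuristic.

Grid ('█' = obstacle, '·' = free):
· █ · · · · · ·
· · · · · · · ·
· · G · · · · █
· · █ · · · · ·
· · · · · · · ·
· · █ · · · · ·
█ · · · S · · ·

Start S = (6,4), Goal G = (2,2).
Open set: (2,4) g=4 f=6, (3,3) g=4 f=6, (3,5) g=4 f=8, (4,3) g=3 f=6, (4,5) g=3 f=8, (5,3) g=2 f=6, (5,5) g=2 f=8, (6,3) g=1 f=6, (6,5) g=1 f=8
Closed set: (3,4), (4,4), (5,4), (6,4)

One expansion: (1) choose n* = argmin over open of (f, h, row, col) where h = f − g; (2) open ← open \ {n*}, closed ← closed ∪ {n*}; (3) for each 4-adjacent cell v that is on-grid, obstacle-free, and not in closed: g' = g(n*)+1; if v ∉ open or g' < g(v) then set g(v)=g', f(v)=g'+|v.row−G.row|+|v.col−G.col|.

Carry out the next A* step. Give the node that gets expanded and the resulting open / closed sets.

step 1: expand (2,4) (f=6, h=2) → closed; open now [(1,4) g=5 f=8, (2,3) g=5 f=6, (2,5) g=5 f=8, (3,3) g=4 f=6, (3,5) g=4 f=8, (4,3) g=3 f=6, (4,5) g=3 f=8, (5,3) g=2 f=6, (5,5) g=2 f=8, (6,3) g=1 f=6, (6,5) g=1 f=8]

expanded=(2,4); open=[(1,4) g=5 f=8, (2,3) g=5 f=6, (2,5) g=5 f=8, (3,3) g=4 f=6, (3,5) g=4 f=8, (4,3) g=3 f=6, (4,5) g=3 f=8, (5,3) g=2 f=6, (5,5) g=2 f=8, (6,3) g=1 f=6, (6,5) g=1 f=8]; closed=[(2,4), (3,4), (4,4), (5,4), (6,4)]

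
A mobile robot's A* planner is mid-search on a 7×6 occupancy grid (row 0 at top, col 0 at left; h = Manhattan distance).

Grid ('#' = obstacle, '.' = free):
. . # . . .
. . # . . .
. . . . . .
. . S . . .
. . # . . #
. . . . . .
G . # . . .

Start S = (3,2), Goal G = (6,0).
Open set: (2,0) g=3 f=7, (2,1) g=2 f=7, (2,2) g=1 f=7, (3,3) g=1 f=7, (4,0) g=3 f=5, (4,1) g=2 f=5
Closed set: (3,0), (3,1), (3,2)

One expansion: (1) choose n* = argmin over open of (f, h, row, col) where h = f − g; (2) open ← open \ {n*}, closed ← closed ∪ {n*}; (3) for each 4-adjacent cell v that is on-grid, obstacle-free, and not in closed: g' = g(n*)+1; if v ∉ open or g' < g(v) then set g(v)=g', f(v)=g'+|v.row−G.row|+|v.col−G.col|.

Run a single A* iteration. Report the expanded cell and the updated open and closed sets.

expanded=(4,0); open=[(2,0) g=3 f=7, (2,1) g=2 f=7, (2,2) g=1 f=7, (3,3) g=1 f=7, (4,1) g=2 f=5, (5,0) g=4 f=5]; closed=[(3,0), (3,1), (3,2), (4,0)]

step 1: expand (4,0) (f=5, h=2) → closed; open now [(2,0) g=3 f=7, (2,1) g=2 f=7, (2,2) g=1 f=7, (3,3) g=1 f=7, (4,1) g=2 f=5, (5,0) g=4 f=5]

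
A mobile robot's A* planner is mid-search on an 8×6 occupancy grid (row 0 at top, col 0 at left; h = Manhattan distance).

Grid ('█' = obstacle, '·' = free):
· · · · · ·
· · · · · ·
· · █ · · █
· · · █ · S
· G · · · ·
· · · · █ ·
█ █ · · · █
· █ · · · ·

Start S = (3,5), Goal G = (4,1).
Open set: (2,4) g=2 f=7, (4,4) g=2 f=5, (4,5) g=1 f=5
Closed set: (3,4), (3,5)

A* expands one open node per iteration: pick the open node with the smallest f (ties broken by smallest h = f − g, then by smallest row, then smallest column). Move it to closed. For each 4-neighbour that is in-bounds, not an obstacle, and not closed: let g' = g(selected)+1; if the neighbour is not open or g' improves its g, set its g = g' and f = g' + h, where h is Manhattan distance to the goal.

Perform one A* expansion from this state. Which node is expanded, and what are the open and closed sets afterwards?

step 1: expand (4,4) (f=5, h=3) → closed; open now [(2,4) g=2 f=7, (4,3) g=3 f=5, (4,5) g=1 f=5]

expanded=(4,4); open=[(2,4) g=2 f=7, (4,3) g=3 f=5, (4,5) g=1 f=5]; closed=[(3,4), (3,5), (4,4)]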